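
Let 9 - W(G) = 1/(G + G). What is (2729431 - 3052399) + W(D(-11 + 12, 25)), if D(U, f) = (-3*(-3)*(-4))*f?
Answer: -581326199/1800 ≈ -3.2296e+5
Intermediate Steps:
D(U, f) = -36*f (D(U, f) = (9*(-4))*f = -36*f)
W(G) = 9 - 1/(2*G) (W(G) = 9 - 1/(G + G) = 9 - 1/(2*G))
(2729431 - 3052399) + W(D(-11 + 12, 25)) = (2729431 - 3052399) + (9 - 1/(2*((-36*25)))) = -322968 + (9 - ½/(-900)) = -322968 + (9 - ½*(-1/900)) = -322968 + (9 + 1/1800) = -322968 + 16201/1800 = -581326199/1800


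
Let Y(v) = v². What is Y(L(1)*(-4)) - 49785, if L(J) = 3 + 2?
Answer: -49385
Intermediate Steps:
L(J) = 5
Y(L(1)*(-4)) - 49785 = (5*(-4))² - 49785 = (-20)² - 49785 = 400 - 49785 = -49385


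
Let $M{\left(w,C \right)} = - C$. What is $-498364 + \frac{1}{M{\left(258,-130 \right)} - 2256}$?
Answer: $- \frac{1059521865}{2126} \approx -4.9836 \cdot 10^{5}$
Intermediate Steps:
$-498364 + \frac{1}{M{\left(258,-130 \right)} - 2256} = -498364 + \frac{1}{\left(-1\right) \left(-130\right) - 2256} = -498364 + \frac{1}{130 - 2256} = -498364 + \frac{1}{-2126} = -498364 - \frac{1}{2126} = - \frac{1059521865}{2126}$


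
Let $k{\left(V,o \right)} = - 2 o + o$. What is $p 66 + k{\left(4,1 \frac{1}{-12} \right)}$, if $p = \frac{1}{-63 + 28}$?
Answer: $- \frac{757}{420} \approx -1.8024$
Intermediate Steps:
$k{\left(V,o \right)} = - o$
$p = - \frac{1}{35}$ ($p = \frac{1}{-35} = - \frac{1}{35} \approx -0.028571$)
$p 66 + k{\left(4,1 \frac{1}{-12} \right)} = \left(- \frac{1}{35}\right) 66 - 1 \frac{1}{-12} = - \frac{66}{35} - 1 \left(- \frac{1}{12}\right) = - \frac{66}{35} - - \frac{1}{12} = - \frac{66}{35} + \frac{1}{12} = - \frac{757}{420}$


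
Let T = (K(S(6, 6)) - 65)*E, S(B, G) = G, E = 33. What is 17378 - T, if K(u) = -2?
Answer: 19589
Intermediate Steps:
T = -2211 (T = (-2 - 65)*33 = -67*33 = -2211)
17378 - T = 17378 - 1*(-2211) = 17378 + 2211 = 19589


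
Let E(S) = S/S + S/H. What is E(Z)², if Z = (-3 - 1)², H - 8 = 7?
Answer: 961/225 ≈ 4.2711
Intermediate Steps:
H = 15 (H = 8 + 7 = 15)
Z = 16 (Z = (-4)² = 16)
E(S) = 1 + S/15 (E(S) = S/S + S/15 = 1 + S*(1/15) = 1 + S/15)
E(Z)² = (1 + (1/15)*16)² = (1 + 16/15)² = (31/15)² = 961/225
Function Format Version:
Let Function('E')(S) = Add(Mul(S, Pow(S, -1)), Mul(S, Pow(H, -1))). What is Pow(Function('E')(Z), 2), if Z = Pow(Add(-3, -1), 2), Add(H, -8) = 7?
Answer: Rational(961, 225) ≈ 4.2711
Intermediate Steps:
H = 15 (H = Add(8, 7) = 15)
Z = 16 (Z = Pow(-4, 2) = 16)
Function('E')(S) = Add(1, Mul(Rational(1, 15), S)) (Function('E')(S) = Add(Mul(S, Pow(S, -1)), Mul(S, Pow(15, -1))) = Add(1, Mul(S, Rational(1, 15))) = Add(1, Mul(Rational(1, 15), S)))
Pow(Function('E')(Z), 2) = Pow(Add(1, Mul(Rational(1, 15), 16)), 2) = Pow(Add(1, Rational(16, 15)), 2) = Pow(Rational(31, 15), 2) = Rational(961, 225)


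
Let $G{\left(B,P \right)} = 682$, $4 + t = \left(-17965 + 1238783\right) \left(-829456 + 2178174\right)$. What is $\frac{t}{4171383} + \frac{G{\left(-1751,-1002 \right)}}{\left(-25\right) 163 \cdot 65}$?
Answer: $\frac{436127070753501794}{1104895072125} \approx 3.9472 \cdot 10^{5}$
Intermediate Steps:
$t = 1646539211320$ ($t = -4 + \left(-17965 + 1238783\right) \left(-829456 + 2178174\right) = -4 + 1220818 \cdot 1348718 = -4 + 1646539211324 = 1646539211320$)
$\frac{t}{4171383} + \frac{G{\left(-1751,-1002 \right)}}{\left(-25\right) 163 \cdot 65} = \frac{1646539211320}{4171383} + \frac{682}{\left(-25\right) 163 \cdot 65} = 1646539211320 \cdot \frac{1}{4171383} + \frac{682}{\left(-4075\right) 65} = \frac{1646539211320}{4171383} + \frac{682}{-264875} = \frac{1646539211320}{4171383} + 682 \left(- \frac{1}{264875}\right) = \frac{1646539211320}{4171383} - \frac{682}{264875} = \frac{436127070753501794}{1104895072125}$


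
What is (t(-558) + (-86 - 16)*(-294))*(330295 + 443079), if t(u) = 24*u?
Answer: 12834914904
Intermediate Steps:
(t(-558) + (-86 - 16)*(-294))*(330295 + 443079) = (24*(-558) + (-86 - 16)*(-294))*(330295 + 443079) = (-13392 - 102*(-294))*773374 = (-13392 + 29988)*773374 = 16596*773374 = 12834914904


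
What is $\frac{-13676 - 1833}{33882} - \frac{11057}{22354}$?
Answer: $- \frac{180330365}{189349557} \approx -0.95237$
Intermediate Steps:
$\frac{-13676 - 1833}{33882} - \frac{11057}{22354} = \left(-15509\right) \frac{1}{33882} - \frac{11057}{22354} = - \frac{15509}{33882} - \frac{11057}{22354} = - \frac{180330365}{189349557}$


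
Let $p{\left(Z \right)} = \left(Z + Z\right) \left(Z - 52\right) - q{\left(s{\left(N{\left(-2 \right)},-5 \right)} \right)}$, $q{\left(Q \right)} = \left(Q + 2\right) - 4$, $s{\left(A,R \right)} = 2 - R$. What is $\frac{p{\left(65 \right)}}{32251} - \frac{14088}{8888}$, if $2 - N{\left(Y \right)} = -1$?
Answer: $- \frac{54921976}{35830861} \approx -1.5328$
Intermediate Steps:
$N{\left(Y \right)} = 3$ ($N{\left(Y \right)} = 2 - -1 = 2 + 1 = 3$)
$q{\left(Q \right)} = -2 + Q$ ($q{\left(Q \right)} = \left(2 + Q\right) - 4 = -2 + Q$)
$p{\left(Z \right)} = -5 + 2 Z \left(-52 + Z\right)$ ($p{\left(Z \right)} = \left(Z + Z\right) \left(Z - 52\right) - \left(-2 + \left(2 - -5\right)\right) = 2 Z \left(-52 + Z\right) - \left(-2 + \left(2 + 5\right)\right) = 2 Z \left(-52 + Z\right) - \left(-2 + 7\right) = 2 Z \left(-52 + Z\right) - 5 = -5 + 2 Z \left(-52 + Z\right)$)
$\frac{p{\left(65 \right)}}{32251} - \frac{14088}{8888} = \frac{-5 - 6760 + 2 \cdot 65^{2}}{32251} - \frac{14088}{8888} = \left(-5 - 6760 + 2 \cdot 4225\right) \frac{1}{32251} - \frac{1761}{1111} = \left(-5 - 6760 + 8450\right) \frac{1}{32251} - \frac{1761}{1111} = 1685 \cdot \frac{1}{32251} - \frac{1761}{1111} = \frac{1685}{32251} - \frac{1761}{1111} = - \frac{54921976}{35830861}$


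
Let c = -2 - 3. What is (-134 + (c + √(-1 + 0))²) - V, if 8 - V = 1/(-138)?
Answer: -16285/138 - 10*I ≈ -118.01 - 10.0*I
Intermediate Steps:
c = -5
V = 1105/138 (V = 8 - 1/(-138) = 8 - 1*(-1/138) = 8 + 1/138 = 1105/138 ≈ 8.0072)
(-134 + (c + √(-1 + 0))²) - V = (-134 + (-5 + √(-1 + 0))²) - 1*1105/138 = (-134 + (-5 + √(-1))²) - 1105/138 = (-134 + (-5 + I)²) - 1105/138 = -19597/138 + (-5 + I)²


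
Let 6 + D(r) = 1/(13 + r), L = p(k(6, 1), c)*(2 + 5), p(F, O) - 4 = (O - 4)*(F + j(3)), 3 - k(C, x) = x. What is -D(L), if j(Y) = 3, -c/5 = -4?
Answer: 3605/601 ≈ 5.9983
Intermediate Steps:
c = 20 (c = -5*(-4) = 20)
k(C, x) = 3 - x
p(F, O) = 4 + (-4 + O)*(3 + F) (p(F, O) = 4 + (O - 4)*(F + 3) = 4 + (-4 + O)*(3 + F))
L = 588 (L = (-8 - 4*(3 - 1*1) + 3*20 + (3 - 1*1)*20)*(2 + 5) = (-8 - 4*(3 - 1) + 60 + (3 - 1)*20)*7 = (-8 - 4*2 + 60 + 2*20)*7 = (-8 - 8 + 60 + 40)*7 = 84*7 = 588)
D(r) = -6 + 1/(13 + r)
-D(L) = -(-77 - 6*588)/(13 + 588) = -(-77 - 3528)/601 = -(-3605)/601 = -1*(-3605/601) = 3605/601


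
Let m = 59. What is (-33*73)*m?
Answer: -142131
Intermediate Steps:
(-33*73)*m = -33*73*59 = -2409*59 = -142131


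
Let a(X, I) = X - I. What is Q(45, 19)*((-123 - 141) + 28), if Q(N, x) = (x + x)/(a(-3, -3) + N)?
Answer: -8968/45 ≈ -199.29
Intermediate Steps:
Q(N, x) = 2*x/N (Q(N, x) = (x + x)/((-3 - 1*(-3)) + N) = (2*x)/((-3 + 3) + N) = (2*x)/(0 + N) = (2*x)/N = 2*x/N)
Q(45, 19)*((-123 - 141) + 28) = (2*19/45)*((-123 - 141) + 28) = (2*19*(1/45))*(-264 + 28) = (38/45)*(-236) = -8968/45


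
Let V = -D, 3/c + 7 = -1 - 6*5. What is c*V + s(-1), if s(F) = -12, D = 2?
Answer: -225/19 ≈ -11.842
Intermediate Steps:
c = -3/38 (c = 3/(-7 + (-1 - 6*5)) = 3/(-7 + (-1 - 30)) = 3/(-7 - 31) = 3/(-38) = 3*(-1/38) = -3/38 ≈ -0.078947)
V = -2 (V = -1*2 = -2)
c*V + s(-1) = -3/38*(-2) - 12 = 3/19 - 12 = -225/19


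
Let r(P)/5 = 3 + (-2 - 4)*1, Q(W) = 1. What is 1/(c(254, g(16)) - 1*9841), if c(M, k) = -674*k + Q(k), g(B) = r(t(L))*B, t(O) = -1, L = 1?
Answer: 1/151920 ≈ 6.5824e-6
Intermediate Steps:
r(P) = -15 (r(P) = 5*(3 + (-2 - 4)*1) = 5*(3 - 6*1) = 5*(3 - 6) = 5*(-3) = -15)
g(B) = -15*B
c(M, k) = 1 - 674*k (c(M, k) = -674*k + 1 = 1 - 674*k)
1/(c(254, g(16)) - 1*9841) = 1/((1 - (-10110)*16) - 1*9841) = 1/((1 - 674*(-240)) - 9841) = 1/((1 + 161760) - 9841) = 1/(161761 - 9841) = 1/151920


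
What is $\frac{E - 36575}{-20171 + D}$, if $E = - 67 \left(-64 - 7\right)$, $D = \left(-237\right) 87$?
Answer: $\frac{15909}{20395} \approx 0.78004$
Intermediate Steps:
$D = -20619$
$E = 4757$ ($E = \left(-67\right) \left(-71\right) = 4757$)
$\frac{E - 36575}{-20171 + D} = \frac{4757 - 36575}{-20171 - 20619} = - \frac{31818}{-40790} = \left(-31818\right) \left(- \frac{1}{40790}\right) = \frac{15909}{20395}$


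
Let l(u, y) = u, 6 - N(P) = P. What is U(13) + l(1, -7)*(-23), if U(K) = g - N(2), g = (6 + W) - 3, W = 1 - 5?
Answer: -28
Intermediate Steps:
N(P) = 6 - P
W = -4
g = -1 (g = (6 - 4) - 3 = 2 - 3 = -1)
U(K) = -5 (U(K) = -1 - (6 - 1*2) = -1 - (6 - 2) = -1 - 1*4 = -1 - 4 = -5)
U(13) + l(1, -7)*(-23) = -5 + 1*(-23) = -5 - 23 = -28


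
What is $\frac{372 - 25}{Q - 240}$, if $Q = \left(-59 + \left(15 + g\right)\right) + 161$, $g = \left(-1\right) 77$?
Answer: $- \frac{347}{200} \approx -1.735$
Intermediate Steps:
$g = -77$
$Q = 40$ ($Q = \left(-59 + \left(15 - 77\right)\right) + 161 = \left(-59 - 62\right) + 161 = -121 + 161 = 40$)
$\frac{372 - 25}{Q - 240} = \frac{372 - 25}{40 - 240} = \frac{347}{-200} = 347 \left(- \frac{1}{200}\right) = - \frac{347}{200}$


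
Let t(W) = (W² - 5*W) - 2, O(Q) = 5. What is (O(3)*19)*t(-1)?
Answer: 380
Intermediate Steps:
t(W) = -2 + W² - 5*W
(O(3)*19)*t(-1) = (5*19)*(-2 + (-1)² - 5*(-1)) = 95*(-2 + 1 + 5) = 95*4 = 380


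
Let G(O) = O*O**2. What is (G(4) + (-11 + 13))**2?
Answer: 4356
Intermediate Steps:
G(O) = O**3
(G(4) + (-11 + 13))**2 = (4**3 + (-11 + 13))**2 = (64 + 2)**2 = 66**2 = 4356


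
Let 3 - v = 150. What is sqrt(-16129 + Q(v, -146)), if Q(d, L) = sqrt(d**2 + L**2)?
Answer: sqrt(-16129 + 5*sqrt(1717)) ≈ 126.18*I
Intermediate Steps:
v = -147 (v = 3 - 1*150 = 3 - 150 = -147)
Q(d, L) = sqrt(L**2 + d**2)
sqrt(-16129 + Q(v, -146)) = sqrt(-16129 + sqrt((-146)**2 + (-147)**2)) = sqrt(-16129 + sqrt(21316 + 21609)) = sqrt(-16129 + sqrt(42925)) = sqrt(-16129 + 5*sqrt(1717))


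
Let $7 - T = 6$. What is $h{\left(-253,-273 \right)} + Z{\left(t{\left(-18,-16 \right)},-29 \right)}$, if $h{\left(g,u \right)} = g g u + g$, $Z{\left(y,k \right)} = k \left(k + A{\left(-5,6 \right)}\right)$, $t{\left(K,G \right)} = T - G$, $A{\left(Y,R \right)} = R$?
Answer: $-17474043$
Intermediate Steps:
$T = 1$ ($T = 7 - 6 = 1$)
$t{\left(K,G \right)} = 1 - G$
$Z{\left(y,k \right)} = k \left(6 + k\right)$ ($Z{\left(y,k \right)} = k \left(k + 6\right) = k \left(6 + k\right)$)
$h{\left(g,u \right)} = g + u g^{2}$ ($h{\left(g,u \right)} = g^{2} u + g = u g^{2} + g = g + u g^{2}$)
$h{\left(-253,-273 \right)} + Z{\left(t{\left(-18,-16 \right)},-29 \right)} = - 253 \left(1 - -69069\right) - 29 \left(6 - 29\right) = - 253 \left(1 + 69069\right) - -667 = \left(-253\right) 69070 + 667 = -17474710 + 667 = -17474043$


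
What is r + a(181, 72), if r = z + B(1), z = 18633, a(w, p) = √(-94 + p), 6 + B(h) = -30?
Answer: 18597 + I*√22 ≈ 18597.0 + 4.6904*I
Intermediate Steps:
B(h) = -36 (B(h) = -6 - 30 = -36)
r = 18597 (r = 18633 - 36 = 18597)
r + a(181, 72) = 18597 + √(-94 + 72) = 18597 + √(-22) = 18597 + I*√22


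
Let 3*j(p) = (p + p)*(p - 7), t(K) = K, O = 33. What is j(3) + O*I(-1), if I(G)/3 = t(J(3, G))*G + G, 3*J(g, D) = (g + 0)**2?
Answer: -404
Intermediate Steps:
J(g, D) = g**2/3 (J(g, D) = (g + 0)**2/3 = g**2/3)
I(G) = 12*G (I(G) = 3*(((1/3)*3**2)*G + G) = 3*(((1/3)*9)*G + G) = 3*(3*G + G) = 3*(4*G) = 12*G)
j(p) = 2*p*(-7 + p)/3 (j(p) = ((p + p)*(p - 7))/3 = ((2*p)*(-7 + p))/3 = (2*p*(-7 + p))/3 = 2*p*(-7 + p)/3)
j(3) + O*I(-1) = (2/3)*3*(-7 + 3) + 33*(12*(-1)) = (2/3)*3*(-4) + 33*(-12) = -8 - 396 = -404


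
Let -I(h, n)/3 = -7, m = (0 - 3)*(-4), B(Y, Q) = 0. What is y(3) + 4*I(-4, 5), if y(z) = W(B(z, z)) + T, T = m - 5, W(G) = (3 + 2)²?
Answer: 116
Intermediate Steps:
m = 12 (m = -3*(-4) = 12)
W(G) = 25 (W(G) = 5² = 25)
I(h, n) = 21 (I(h, n) = -3*(-7) = 21)
T = 7 (T = 12 - 5 = 7)
y(z) = 32 (y(z) = 25 + 7 = 32)
y(3) + 4*I(-4, 5) = 32 + 4*21 = 32 + 84 = 116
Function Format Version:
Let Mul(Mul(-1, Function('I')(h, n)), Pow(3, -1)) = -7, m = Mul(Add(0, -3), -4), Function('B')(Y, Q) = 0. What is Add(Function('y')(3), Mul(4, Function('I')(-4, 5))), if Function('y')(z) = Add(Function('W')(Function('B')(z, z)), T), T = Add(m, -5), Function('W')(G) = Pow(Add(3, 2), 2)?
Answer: 116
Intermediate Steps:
m = 12 (m = Mul(-3, -4) = 12)
Function('W')(G) = 25 (Function('W')(G) = Pow(5, 2) = 25)
Function('I')(h, n) = 21 (Function('I')(h, n) = Mul(-3, -7) = 21)
T = 7 (T = Add(12, -5) = 7)
Function('y')(z) = 32 (Function('y')(z) = Add(25, 7) = 32)
Add(Function('y')(3), Mul(4, Function('I')(-4, 5))) = Add(32, Mul(4, 21)) = Add(32, 84) = 116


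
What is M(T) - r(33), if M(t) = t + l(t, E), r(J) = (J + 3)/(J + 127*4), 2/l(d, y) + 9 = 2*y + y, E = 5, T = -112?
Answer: -181343/1623 ≈ -111.73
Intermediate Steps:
l(d, y) = 2/(-9 + 3*y) (l(d, y) = 2/(-9 + (2*y + y)) = 2/(-9 + 3*y))
r(J) = (3 + J)/(508 + J) (r(J) = (3 + J)/(J + 508) = (3 + J)/(508 + J))
M(t) = ⅓ + t (M(t) = t + 2/(3*(-3 + 5)) = t + (⅔)/2 = t + (⅔)*(½) = t + ⅓ = ⅓ + t)
M(T) - r(33) = (⅓ - 112) - (3 + 33)/(508 + 33) = -335/3 - 36/541 = -181343/1623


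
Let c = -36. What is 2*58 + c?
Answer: 80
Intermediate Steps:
2*58 + c = 2*58 - 36 = 116 - 36 = 80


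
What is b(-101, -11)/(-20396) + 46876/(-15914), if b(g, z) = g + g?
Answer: -238217067/81145486 ≈ -2.9357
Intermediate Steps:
b(g, z) = 2*g
b(-101, -11)/(-20396) + 46876/(-15914) = (2*(-101))/(-20396) + 46876/(-15914) = -202*(-1/20396) + 46876*(-1/15914) = 101/10198 - 23438/7957 = -238217067/81145486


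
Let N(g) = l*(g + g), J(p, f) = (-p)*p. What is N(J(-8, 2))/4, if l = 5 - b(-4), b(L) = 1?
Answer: -128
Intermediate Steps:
J(p, f) = -p**2
l = 4 (l = 5 - 1*1 = 5 - 1 = 4)
N(g) = 8*g (N(g) = 4*(g + g) = 4*(2*g) = 8*g)
N(J(-8, 2))/4 = (8*(-1*(-8)**2))/4 = (8*(-1*64))*(1/4) = (8*(-64))*(1/4) = -512*1/4 = -128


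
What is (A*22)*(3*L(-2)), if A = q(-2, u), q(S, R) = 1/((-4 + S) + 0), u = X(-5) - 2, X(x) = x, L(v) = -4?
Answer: 44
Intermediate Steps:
u = -7 (u = -5 - 2 = -7)
q(S, R) = 1/(-4 + S)
A = -⅙ (A = 1/(-4 - 2) = 1/(-6) = -⅙ ≈ -0.16667)
(A*22)*(3*L(-2)) = (-⅙*22)*(3*(-4)) = -11/3*(-12) = 44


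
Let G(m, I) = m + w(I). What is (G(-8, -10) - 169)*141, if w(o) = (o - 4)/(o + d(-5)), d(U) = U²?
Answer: -125443/5 ≈ -25089.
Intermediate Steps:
w(o) = (-4 + o)/(25 + o) (w(o) = (o - 4)/(o + (-5)²) = (-4 + o)/(o + 25) = (-4 + o)/(25 + o))
G(m, I) = m + (-4 + I)/(25 + I)
(G(-8, -10) - 169)*141 = ((-4 - 10 - 8*(25 - 10))/(25 - 10) - 169)*141 = ((-4 - 10 - 8*15)/15 - 169)*141 = ((-4 - 10 - 120)/15 - 169)*141 = ((1/15)*(-134) - 169)*141 = (-134/15 - 169)*141 = -2669/15*141 = -125443/5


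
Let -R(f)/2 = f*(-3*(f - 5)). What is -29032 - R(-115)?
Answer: -111832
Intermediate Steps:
R(f) = -2*f*(15 - 3*f) (R(f) = -2*f*(-3*(f - 5)) = -2*f*(-3*(-5 + f)) = -2*f*(15 - 3*f))
-29032 - R(-115) = -29032 - 6*(-115)*(-5 - 115) = -29032 - 6*(-115)*(-120) = -29032 - 1*82800 = -29032 - 82800 = -111832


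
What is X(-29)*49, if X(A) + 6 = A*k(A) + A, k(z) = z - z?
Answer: -1715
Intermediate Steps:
k(z) = 0
X(A) = -6 + A (X(A) = -6 + (A*0 + A) = -6 + (0 + A) = -6 + A)
X(-29)*49 = (-6 - 29)*49 = -35*49 = -1715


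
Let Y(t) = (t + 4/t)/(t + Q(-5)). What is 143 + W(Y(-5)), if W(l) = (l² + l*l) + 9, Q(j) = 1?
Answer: 31241/200 ≈ 156.21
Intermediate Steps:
Y(t) = (t + 4/t)/(1 + t) (Y(t) = (t + 4/t)/(t + 1) = (t + 4/t)/(1 + t))
W(l) = 9 + 2*l² (W(l) = (l² + l²) + 9 = 2*l² + 9 = 9 + 2*l²)
143 + W(Y(-5)) = 143 + (9 + 2*((4 + (-5)²)/((-5)*(1 - 5)))²) = 143 + (9 + 2*(-⅕*(4 + 25)/(-4))²) = 143 + (9 + 2*(-⅕*(-¼)*29)²) = 143 + (9 + 2*(29/20)²) = 143 + (9 + 2*(841/400)) = 143 + (9 + 841/200) = 143 + 2641/200 = 31241/200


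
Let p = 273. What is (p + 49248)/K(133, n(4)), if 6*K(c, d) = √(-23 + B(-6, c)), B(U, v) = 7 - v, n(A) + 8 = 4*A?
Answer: -297126*I*√149/149 ≈ -24342.0*I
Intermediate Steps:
n(A) = -8 + 4*A
K(c, d) = √(-16 - c)/6 (K(c, d) = √(-23 + (7 - c))/6 = √(-16 - c)/6)
(p + 49248)/K(133, n(4)) = (273 + 49248)/((√(-16 - 1*133)/6)) = 49521/((√(-16 - 133)/6)) = 49521/((√(-149)/6)) = 49521/(((I*√149)/6)) = 49521/((I*√149/6)) = 49521*(-6*I*√149/149) = -297126*I*√149/149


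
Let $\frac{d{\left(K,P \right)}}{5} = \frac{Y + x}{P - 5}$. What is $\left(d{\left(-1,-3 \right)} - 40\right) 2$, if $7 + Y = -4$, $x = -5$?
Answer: $-60$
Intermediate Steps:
$Y = -11$ ($Y = -7 - 4 = -11$)
$d{\left(K,P \right)} = - \frac{80}{-5 + P}$ ($d{\left(K,P \right)} = 5 \frac{-11 - 5}{P - 5} = 5 \left(- \frac{16}{-5 + P}\right) = - \frac{80}{-5 + P}$)
$\left(d{\left(-1,-3 \right)} - 40\right) 2 = \left(- \frac{80}{-5 - 3} - 40\right) 2 = \left(- \frac{80}{-8} - 40\right) 2 = \left(\left(-80\right) \left(- \frac{1}{8}\right) - 40\right) 2 = \left(10 - 40\right) 2 = \left(-30\right) 2 = -60$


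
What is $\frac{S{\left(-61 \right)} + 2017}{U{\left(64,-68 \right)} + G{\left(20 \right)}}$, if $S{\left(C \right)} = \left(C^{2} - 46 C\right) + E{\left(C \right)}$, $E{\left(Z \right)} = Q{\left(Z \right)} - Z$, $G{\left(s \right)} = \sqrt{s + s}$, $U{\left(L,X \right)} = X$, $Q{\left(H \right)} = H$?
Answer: $- \frac{24208}{191} - \frac{712 \sqrt{10}}{191} \approx -138.53$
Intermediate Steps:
$G{\left(s \right)} = \sqrt{2} \sqrt{s}$ ($G{\left(s \right)} = \sqrt{2 s} = \sqrt{2} \sqrt{s}$)
$E{\left(Z \right)} = 0$ ($E{\left(Z \right)} = Z - Z = 0$)
$S{\left(C \right)} = C^{2} - 46 C$ ($S{\left(C \right)} = \left(C^{2} - 46 C\right) + 0 = C^{2} - 46 C$)
$\frac{S{\left(-61 \right)} + 2017}{U{\left(64,-68 \right)} + G{\left(20 \right)}} = \frac{- 61 \left(-46 - 61\right) + 2017}{-68 + \sqrt{2} \sqrt{20}} = \frac{\left(-61\right) \left(-107\right) + 2017}{-68 + \sqrt{2} \cdot 2 \sqrt{5}} = \frac{6527 + 2017}{-68 + 2 \sqrt{10}} = \frac{8544}{-68 + 2 \sqrt{10}}$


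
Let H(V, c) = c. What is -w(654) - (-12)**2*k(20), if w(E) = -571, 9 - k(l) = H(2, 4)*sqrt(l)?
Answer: -725 + 1152*sqrt(5) ≈ 1851.0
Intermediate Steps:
k(l) = 9 - 4*sqrt(l)
-w(654) - (-12)**2*k(20) = -1*(-571) - (-12)**2*(9 - 8*sqrt(5)) = 571 - 144*(9 - 8*sqrt(5)) = 571 - (1296 - 1152*sqrt(5)) = 571 + (-1296 + 1152*sqrt(5)) = -725 + 1152*sqrt(5)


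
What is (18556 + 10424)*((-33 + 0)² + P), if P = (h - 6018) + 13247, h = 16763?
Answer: 726847380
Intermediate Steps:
P = 23992 (P = (16763 - 6018) + 13247 = 10745 + 13247 = 23992)
(18556 + 10424)*((-33 + 0)² + P) = (18556 + 10424)*((-33 + 0)² + 23992) = 28980*((-33)² + 23992) = 28980*(1089 + 23992) = 28980*25081 = 726847380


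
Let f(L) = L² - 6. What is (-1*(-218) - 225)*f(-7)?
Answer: -301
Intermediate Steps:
f(L) = -6 + L²
(-1*(-218) - 225)*f(-7) = (-1*(-218) - 225)*(-6 + (-7)²) = (218 - 225)*(-6 + 49) = -7*43 = -301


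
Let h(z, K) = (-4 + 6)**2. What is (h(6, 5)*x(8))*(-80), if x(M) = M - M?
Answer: 0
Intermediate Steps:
x(M) = 0
h(z, K) = 4 (h(z, K) = 2**2 = 4)
(h(6, 5)*x(8))*(-80) = (4*0)*(-80) = 0*(-80) = 0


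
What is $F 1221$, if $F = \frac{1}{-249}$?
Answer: $- \frac{407}{83} \approx -4.9036$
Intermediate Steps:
$F = - \frac{1}{249} \approx -0.0040161$
$F 1221 = \left(- \frac{1}{249}\right) 1221 = - \frac{407}{83}$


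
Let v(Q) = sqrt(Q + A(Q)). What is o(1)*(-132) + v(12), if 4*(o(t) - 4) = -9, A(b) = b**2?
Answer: -231 + 2*sqrt(39) ≈ -218.51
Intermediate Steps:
v(Q) = sqrt(Q + Q**2)
o(t) = 7/4 (o(t) = 4 + (1/4)*(-9) = 4 - 9/4 = 7/4)
o(1)*(-132) + v(12) = (7/4)*(-132) + sqrt(12*(1 + 12)) = -231 + sqrt(12*13) = -231 + sqrt(156) = -231 + 2*sqrt(39)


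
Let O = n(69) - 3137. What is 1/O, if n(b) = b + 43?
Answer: -1/3025 ≈ -0.00033058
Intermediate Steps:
n(b) = 43 + b
O = -3025 (O = (43 + 69) - 3137 = 112 - 3137 = -3025)
1/O = 1/(-3025) = -1/3025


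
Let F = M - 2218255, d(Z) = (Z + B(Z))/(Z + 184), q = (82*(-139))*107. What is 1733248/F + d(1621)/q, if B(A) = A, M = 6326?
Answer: -1907748693820429/2434617971358085 ≈ -0.78359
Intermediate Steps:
q = -1219586 (q = -11398*107 = -1219586)
d(Z) = 2*Z/(184 + Z) (d(Z) = (Z + Z)/(Z + 184) = (2*Z)/(184 + Z) = 2*Z/(184 + Z))
F = -2211929 (F = 6326 - 2218255 = -2211929)
1733248/F + d(1621)/q = 1733248/(-2211929) + (2*1621/(184 + 1621))/(-1219586) = 1733248*(-1/2211929) + (2*1621/1805)*(-1/1219586) = -1733248/2211929 + (2*1621*(1/1805))*(-1/1219586) = -1733248/2211929 + (3242/1805)*(-1/1219586) = -1733248/2211929 - 1621/1100676365 = -1907748693820429/2434617971358085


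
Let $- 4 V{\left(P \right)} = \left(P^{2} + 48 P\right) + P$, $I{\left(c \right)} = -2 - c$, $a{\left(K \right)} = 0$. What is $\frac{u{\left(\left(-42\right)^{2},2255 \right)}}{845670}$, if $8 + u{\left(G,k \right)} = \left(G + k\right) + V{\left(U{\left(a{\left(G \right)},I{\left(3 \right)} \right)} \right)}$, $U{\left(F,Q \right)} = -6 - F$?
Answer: $\frac{2717}{563780} \approx 0.0048193$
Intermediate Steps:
$V{\left(P \right)} = - \frac{49 P}{4} - \frac{P^{2}}{4}$ ($V{\left(P \right)} = - \frac{\left(P^{2} + 48 P\right) + P}{4} = - \frac{P^{2} + 49 P}{4} = - \frac{49 P}{4} - \frac{P^{2}}{4}$)
$u{\left(G,k \right)} = \frac{113}{2} + G + k$ ($u{\left(G,k \right)} = -8 - \left(- G - k + \frac{\left(-6 - 0\right) \left(49 - 6\right)}{4}\right) = -8 - \left(- G - k + \frac{\left(-6 + 0\right) \left(49 + \left(-6 + 0\right)\right)}{4}\right) = -8 - \left(- G - k - \frac{3 \left(49 - 6\right)}{2}\right) = -8 - \left(- \frac{129}{2} - G - k\right) = -8 + \left(\left(G + k\right) + \frac{129}{2}\right) = -8 + \left(\frac{129}{2} + G + k\right) = \frac{113}{2} + G + k$)
$\frac{u{\left(\left(-42\right)^{2},2255 \right)}}{845670} = \frac{\frac{113}{2} + \left(-42\right)^{2} + 2255}{845670} = \left(\frac{113}{2} + 1764 + 2255\right) \frac{1}{845670} = \frac{8151}{2} \cdot \frac{1}{845670} = \frac{2717}{563780}$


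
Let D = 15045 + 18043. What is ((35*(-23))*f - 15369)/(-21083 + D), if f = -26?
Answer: 5561/12005 ≈ 0.46322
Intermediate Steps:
D = 33088
((35*(-23))*f - 15369)/(-21083 + D) = ((35*(-23))*(-26) - 15369)/(-21083 + 33088) = (-805*(-26) - 15369)/12005 = (20930 - 15369)*(1/12005) = 5561*(1/12005) = 5561/12005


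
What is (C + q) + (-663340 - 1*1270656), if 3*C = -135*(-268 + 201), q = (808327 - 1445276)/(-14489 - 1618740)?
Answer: -3153733530700/1633229 ≈ -1.9310e+6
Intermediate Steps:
q = 636949/1633229 (q = -636949/(-1633229) = -636949*(-1/1633229) = 636949/1633229 ≈ 0.38999)
C = 3015 (C = (-135*(-268 + 201))/3 = (-135*(-67))/3 = (⅓)*9045 = 3015)
(C + q) + (-663340 - 1*1270656) = (3015 + 636949/1633229) + (-663340 - 1*1270656) = 4924822384/1633229 + (-663340 - 1270656) = 4924822384/1633229 - 1933996 = -3153733530700/1633229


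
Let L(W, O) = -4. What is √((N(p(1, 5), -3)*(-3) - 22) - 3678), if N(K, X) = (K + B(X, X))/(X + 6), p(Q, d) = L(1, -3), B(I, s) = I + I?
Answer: 3*I*√410 ≈ 60.745*I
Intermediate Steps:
B(I, s) = 2*I
p(Q, d) = -4
N(K, X) = (K + 2*X)/(6 + X) (N(K, X) = (K + 2*X)/(X + 6) = (K + 2*X)/(6 + X))
√((N(p(1, 5), -3)*(-3) - 22) - 3678) = √((((-4 + 2*(-3))/(6 - 3))*(-3) - 22) - 3678) = √((((-4 - 6)/3)*(-3) - 22) - 3678) = √((((⅓)*(-10))*(-3) - 22) - 3678) = √((-10/3*(-3) - 22) - 3678) = √((10 - 22) - 3678) = √(-12 - 3678) = √(-3690) = 3*I*√410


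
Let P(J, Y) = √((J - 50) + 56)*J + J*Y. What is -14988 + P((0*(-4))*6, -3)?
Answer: -14988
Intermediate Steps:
P(J, Y) = J*Y + J*√(6 + J) (P(J, Y) = √((-50 + J) + 56)*J + J*Y = √(6 + J)*J + J*Y = J*√(6 + J) + J*Y = J*Y + J*√(6 + J))
-14988 + P((0*(-4))*6, -3) = -14988 + ((0*(-4))*6)*(-3 + √(6 + (0*(-4))*6)) = -14988 + (0*6)*(-3 + √(6 + 0*6)) = -14988 + 0*(-3 + √(6 + 0)) = -14988 + 0*(-3 + √6) = -14988 + 0 = -14988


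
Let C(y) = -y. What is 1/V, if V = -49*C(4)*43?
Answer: 1/8428 ≈ 0.00011865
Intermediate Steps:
V = 8428 (V = -(-49)*4*43 = -49*(-4)*43 = 196*43 = 8428)
1/V = 1/8428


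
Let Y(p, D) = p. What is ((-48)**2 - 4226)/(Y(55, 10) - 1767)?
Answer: 961/856 ≈ 1.1227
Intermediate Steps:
((-48)**2 - 4226)/(Y(55, 10) - 1767) = ((-48)**2 - 4226)/(55 - 1767) = (2304 - 4226)/(-1712) = -1922*(-1/1712) = 961/856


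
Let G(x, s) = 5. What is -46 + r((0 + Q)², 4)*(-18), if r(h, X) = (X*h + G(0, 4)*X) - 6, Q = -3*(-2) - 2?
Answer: -1450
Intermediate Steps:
Q = 4 (Q = 6 - 2 = 4)
r(h, X) = -6 + 5*X + X*h (r(h, X) = (X*h + 5*X) - 6 = (5*X + X*h) - 6 = -6 + 5*X + X*h)
-46 + r((0 + Q)², 4)*(-18) = -46 + (-6 + 5*4 + 4*(0 + 4)²)*(-18) = -46 + (-6 + 20 + 4*4²)*(-18) = -46 + (-6 + 20 + 4*16)*(-18) = -46 + (-6 + 20 + 64)*(-18) = -46 + 78*(-18) = -46 - 1404 = -1450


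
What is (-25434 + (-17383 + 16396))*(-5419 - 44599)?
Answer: 1321525578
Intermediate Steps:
(-25434 + (-17383 + 16396))*(-5419 - 44599) = (-25434 - 987)*(-50018) = -26421*(-50018) = 1321525578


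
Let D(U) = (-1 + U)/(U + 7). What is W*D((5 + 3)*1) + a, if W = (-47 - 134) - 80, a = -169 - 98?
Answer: -1944/5 ≈ -388.80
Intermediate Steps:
a = -267
D(U) = (-1 + U)/(7 + U)
W = -261 (W = -181 - 80 = -261)
W*D((5 + 3)*1) + a = -261*(-1 + (5 + 3)*1)/(7 + (5 + 3)*1) - 267 = -261*(-1 + 8*1)/(7 + 8*1) - 267 = -261*(-1 + 8)/(7 + 8) - 267 = -261*7/15 - 267 = -609/5 - 267 = -1944/5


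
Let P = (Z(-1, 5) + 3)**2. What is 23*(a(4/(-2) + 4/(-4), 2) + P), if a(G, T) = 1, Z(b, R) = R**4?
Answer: 9070855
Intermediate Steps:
P = 394384 (P = (5**4 + 3)**2 = (625 + 3)**2 = 628**2 = 394384)
23*(a(4/(-2) + 4/(-4), 2) + P) = 23*(1 + 394384) = 23*394385 = 9070855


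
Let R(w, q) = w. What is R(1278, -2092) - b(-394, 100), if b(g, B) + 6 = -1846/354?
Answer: 228191/177 ≈ 1289.2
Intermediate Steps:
b(g, B) = -1985/177 (b(g, B) = -6 - 1846/354 = -6 - 1846*1/354 = -6 - 923/177 = -1985/177)
R(1278, -2092) - b(-394, 100) = 1278 - 1*(-1985/177) = 1278 + 1985/177 = 228191/177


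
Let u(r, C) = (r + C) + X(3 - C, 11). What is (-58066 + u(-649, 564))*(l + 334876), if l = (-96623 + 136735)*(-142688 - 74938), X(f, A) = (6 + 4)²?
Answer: 506731778729036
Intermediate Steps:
X(f, A) = 100 (X(f, A) = 10² = 100)
l = -8729414112 (l = 40112*(-217626) = -8729414112)
u(r, C) = 100 + C + r (u(r, C) = (r + C) + 100 = (C + r) + 100 = 100 + C + r)
(-58066 + u(-649, 564))*(l + 334876) = (-58066 + (100 + 564 - 649))*(-8729414112 + 334876) = (-58066 + 15)*(-8729079236) = -58051*(-8729079236) = 506731778729036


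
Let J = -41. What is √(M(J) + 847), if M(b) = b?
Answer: √806 ≈ 28.390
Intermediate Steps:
√(M(J) + 847) = √(-41 + 847) = √806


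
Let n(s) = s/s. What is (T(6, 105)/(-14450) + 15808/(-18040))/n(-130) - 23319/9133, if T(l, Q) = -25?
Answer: -40804211519/11903860870 ≈ -3.4278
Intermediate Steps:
n(s) = 1
(T(6, 105)/(-14450) + 15808/(-18040))/n(-130) - 23319/9133 = (-25/(-14450) + 15808/(-18040))/1 - 23319/9133 = (-25*(-1/14450) + 15808*(-1/18040))*1 - 23319*1/9133 = (1/578 - 1976/2255)*1 - 23319/9133 = -1139873/1303390*1 - 23319/9133 = -1139873/1303390 - 23319/9133 = -40804211519/11903860870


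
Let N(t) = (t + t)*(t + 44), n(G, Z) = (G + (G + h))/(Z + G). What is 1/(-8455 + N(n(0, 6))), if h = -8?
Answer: -9/77119 ≈ -0.00011670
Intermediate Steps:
n(G, Z) = (-8 + 2*G)/(G + Z) (n(G, Z) = (G + (G - 8))/(Z + G) = (G + (-8 + G))/(G + Z) = (-8 + 2*G)/(G + Z))
N(t) = 2*t*(44 + t) (N(t) = (2*t)*(44 + t) = 2*t*(44 + t))
1/(-8455 + N(n(0, 6))) = 1/(-8455 + 2*(2*(-4 + 0)/(0 + 6))*(44 + 2*(-4 + 0)/(0 + 6))) = 1/(-8455 + 2*(2*(-4)/6)*(44 + 2*(-4)/6)) = 1/(-8455 + 2*(2*(1/6)*(-4))*(44 + 2*(1/6)*(-4))) = 1/(-8455 + 2*(-4/3)*(44 - 4/3)) = 1/(-8455 + 2*(-4/3)*(128/3)) = 1/(-8455 - 1024/9) = 1/(-77119/9) = -9/77119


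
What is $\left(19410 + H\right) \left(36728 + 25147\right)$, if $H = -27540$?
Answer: $-503043750$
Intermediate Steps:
$\left(19410 + H\right) \left(36728 + 25147\right) = \left(19410 - 27540\right) \left(36728 + 25147\right) = \left(-8130\right) 61875 = -503043750$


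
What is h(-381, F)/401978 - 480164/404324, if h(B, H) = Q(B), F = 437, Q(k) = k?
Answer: -48292352959/40632338218 ≈ -1.1885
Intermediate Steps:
h(B, H) = B
h(-381, F)/401978 - 480164/404324 = -381/401978 - 480164/404324 = -381*1/401978 - 480164*1/404324 = -381/401978 - 120041/101081 = -48292352959/40632338218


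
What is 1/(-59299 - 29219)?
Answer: -1/88518 ≈ -1.1297e-5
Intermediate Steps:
1/(-59299 - 29219) = 1/(-88518) = -1/88518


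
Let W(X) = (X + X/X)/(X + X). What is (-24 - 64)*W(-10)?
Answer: -198/5 ≈ -39.600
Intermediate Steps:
W(X) = (1 + X)/(2*X) (W(X) = (X + 1)/((2*X)) = (1 + X)*(1/(2*X)) = (1 + X)/(2*X))
(-24 - 64)*W(-10) = (-24 - 64)*((½)*(1 - 10)/(-10)) = -44*(-1)*(-9)/10 = -88*9/20 = -198/5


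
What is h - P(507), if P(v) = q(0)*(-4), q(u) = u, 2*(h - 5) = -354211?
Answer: -354201/2 ≈ -1.7710e+5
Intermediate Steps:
h = -354201/2 (h = 5 + (½)*(-354211) = 5 - 354211/2 = -354201/2 ≈ -1.7710e+5)
P(v) = 0 (P(v) = 0*(-4) = 0)
h - P(507) = -354201/2 - 1*0 = -354201/2 + 0 = -354201/2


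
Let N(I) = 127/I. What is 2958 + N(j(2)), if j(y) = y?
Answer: 6043/2 ≈ 3021.5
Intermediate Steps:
2958 + N(j(2)) = 2958 + 127/2 = 6043/2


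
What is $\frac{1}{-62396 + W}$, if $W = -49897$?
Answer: $- \frac{1}{112293} \approx -8.9053 \cdot 10^{-6}$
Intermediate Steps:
$\frac{1}{-62396 + W} = \frac{1}{-62396 - 49897} = \frac{1}{-112293} = - \frac{1}{112293}$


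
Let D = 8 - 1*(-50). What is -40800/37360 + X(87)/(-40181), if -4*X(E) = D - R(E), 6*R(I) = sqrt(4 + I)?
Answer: -40971077/37529054 - sqrt(91)/964344 ≈ -1.0917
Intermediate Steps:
R(I) = sqrt(4 + I)/6
D = 58 (D = 8 + 50 = 58)
X(E) = -29/2 + sqrt(4 + E)/24 (X(E) = -(58 - sqrt(4 + E)/6)/4 = -29/2 + sqrt(4 + E)/24)
-40800/37360 + X(87)/(-40181) = -40800/37360 + (-29/2 + sqrt(4 + 87)/24)/(-40181) = -40800*1/37360 + (-29/2 + sqrt(91)/24)*(-1/40181) = -510/467 + (29/80362 - sqrt(91)/964344) = -40971077/37529054 - sqrt(91)/964344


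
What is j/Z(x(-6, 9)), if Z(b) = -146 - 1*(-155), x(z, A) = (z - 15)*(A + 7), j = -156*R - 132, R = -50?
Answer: 852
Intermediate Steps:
j = 7668 (j = -156*(-50) - 132 = 7800 - 132 = 7668)
x(z, A) = (-15 + z)*(7 + A)
Z(b) = 9 (Z(b) = -146 + 155 = 9)
j/Z(x(-6, 9)) = 7668/9 = 7668*(1/9) = 852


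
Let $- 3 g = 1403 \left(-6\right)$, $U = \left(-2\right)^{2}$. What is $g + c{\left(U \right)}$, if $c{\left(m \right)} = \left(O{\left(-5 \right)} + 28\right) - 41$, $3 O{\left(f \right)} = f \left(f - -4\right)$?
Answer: $\frac{8384}{3} \approx 2794.7$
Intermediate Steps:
$O{\left(f \right)} = \frac{f \left(4 + f\right)}{3}$ ($O{\left(f \right)} = \frac{f \left(f - -4\right)}{3} = \frac{f \left(f + 4\right)}{3} = \frac{f \left(4 + f\right)}{3}$)
$U = 4$
$c{\left(m \right)} = - \frac{34}{3}$ ($c{\left(m \right)} = \left(\frac{1}{3} \left(-5\right) \left(4 - 5\right) + 28\right) - 41 = \left(\frac{1}{3} \left(-5\right) \left(-1\right) + 28\right) - 41 = \left(\frac{5}{3} + 28\right) - 41 = \frac{89}{3} - 41 = - \frac{34}{3}$)
$g = 2806$ ($g = - \frac{1403 \left(-6\right)}{3} = \left(- \frac{1}{3}\right) \left(-8418\right) = 2806$)
$g + c{\left(U \right)} = 2806 - \frac{34}{3} = \frac{8384}{3}$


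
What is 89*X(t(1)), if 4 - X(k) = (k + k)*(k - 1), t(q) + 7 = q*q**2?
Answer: -7120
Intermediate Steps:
t(q) = -7 + q**3 (t(q) = -7 + q*q**2 = -7 + q**3)
X(k) = 4 - 2*k*(-1 + k) (X(k) = 4 - (k + k)*(k - 1) = 4 - 2*k*(-1 + k))
89*X(t(1)) = 89*(4 - 2*(-7 + 1**3)**2 + 2*(-7 + 1**3)) = 89*(4 - 2*(-7 + 1)**2 + 2*(-7 + 1)) = 89*(4 - 2*(-6)**2 + 2*(-6)) = 89*(4 - 2*36 - 12) = 89*(4 - 72 - 12) = 89*(-80) = -7120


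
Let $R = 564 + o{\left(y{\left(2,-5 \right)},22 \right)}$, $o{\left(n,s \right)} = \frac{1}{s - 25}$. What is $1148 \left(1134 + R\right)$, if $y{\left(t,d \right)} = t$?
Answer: $\frac{5846764}{3} \approx 1.9489 \cdot 10^{6}$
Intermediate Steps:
$o{\left(n,s \right)} = \frac{1}{-25 + s}$
$R = \frac{1691}{3}$ ($R = 564 + \frac{1}{-25 + 22} = 564 + \frac{1}{-3} = 564 - \frac{1}{3} = \frac{1691}{3} \approx 563.67$)
$1148 \left(1134 + R\right) = 1148 \left(1134 + \frac{1691}{3}\right) = 1148 \cdot \frac{5093}{3} = \frac{5846764}{3}$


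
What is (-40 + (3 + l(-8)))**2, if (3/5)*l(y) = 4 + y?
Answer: 17161/9 ≈ 1906.8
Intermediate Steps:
l(y) = 20/3 + 5*y/3 (l(y) = 5*(4 + y)/3 = 20/3 + 5*y/3)
(-40 + (3 + l(-8)))**2 = (-40 + (3 + (20/3 + (5/3)*(-8))))**2 = (-40 + (3 + (20/3 - 40/3)))**2 = (-40 + (3 - 20/3))**2 = (-40 - 11/3)**2 = (-131/3)**2 = 17161/9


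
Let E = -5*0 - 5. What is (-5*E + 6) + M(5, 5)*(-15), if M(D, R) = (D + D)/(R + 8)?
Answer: 253/13 ≈ 19.462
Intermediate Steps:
E = -5 (E = 0 - 5 = -5)
M(D, R) = 2*D/(8 + R) (M(D, R) = (2*D)/(8 + R) = 2*D/(8 + R))
(-5*E + 6) + M(5, 5)*(-15) = (-5*(-5) + 6) + (2*5/(8 + 5))*(-15) = (25 + 6) + (2*5/13)*(-15) = 31 + (2*5*(1/13))*(-15) = 31 + (10/13)*(-15) = 31 - 150/13 = 253/13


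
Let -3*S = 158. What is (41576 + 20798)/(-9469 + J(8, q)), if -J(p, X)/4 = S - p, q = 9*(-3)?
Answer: -187122/27679 ≈ -6.7604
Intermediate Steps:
q = -27
S = -158/3 (S = -1/3*158 = -158/3 ≈ -52.667)
J(p, X) = 632/3 + 4*p (J(p, X) = -4*(-158/3 - p) = 632/3 + 4*p)
(41576 + 20798)/(-9469 + J(8, q)) = (41576 + 20798)/(-9469 + (632/3 + 4*8)) = 62374/(-9469 + (632/3 + 32)) = 62374/(-9469 + 728/3) = 62374/(-27679/3) = 62374*(-3/27679) = -187122/27679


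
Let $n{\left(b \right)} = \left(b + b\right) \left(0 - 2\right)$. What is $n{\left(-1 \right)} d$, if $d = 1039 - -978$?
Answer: $8068$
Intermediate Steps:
$n{\left(b \right)} = - 4 b$ ($n{\left(b \right)} = 2 b \left(-2\right) = - 4 b$)
$d = 2017$ ($d = 1039 + 978 = 2017$)
$n{\left(-1 \right)} d = \left(-4\right) \left(-1\right) 2017 = 4 \cdot 2017 = 8068$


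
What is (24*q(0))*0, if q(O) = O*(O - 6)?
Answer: 0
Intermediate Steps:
q(O) = O*(-6 + O)
(24*q(0))*0 = (24*(0*(-6 + 0)))*0 = (24*(0*(-6)))*0 = (24*0)*0 = 0*0 = 0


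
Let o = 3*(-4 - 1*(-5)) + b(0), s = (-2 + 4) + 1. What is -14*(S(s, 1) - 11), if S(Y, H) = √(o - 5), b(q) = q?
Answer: 154 - 14*I*√2 ≈ 154.0 - 19.799*I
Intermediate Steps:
s = 3 (s = 2 + 1 = 3)
o = 3 (o = 3*(-4 - 1*(-5)) + 0 = 3*(-4 + 5) + 0 = 3*1 + 0 = 3 + 0 = 3)
S(Y, H) = I*√2 (S(Y, H) = √(3 - 5) = √(-2) = I*√2)
-14*(S(s, 1) - 11) = -14*(I*√2 - 11) = -14*(-11 + I*√2) = 154 - 14*I*√2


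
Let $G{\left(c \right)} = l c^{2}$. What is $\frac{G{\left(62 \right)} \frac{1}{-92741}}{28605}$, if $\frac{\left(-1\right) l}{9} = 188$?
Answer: $\frac{2168016}{884285435} \approx 0.0024517$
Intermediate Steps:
$l = -1692$ ($l = \left(-9\right) 188 = -1692$)
$G{\left(c \right)} = - 1692 c^{2}$
$\frac{G{\left(62 \right)} \frac{1}{-92741}}{28605} = \frac{- 1692 \cdot 62^{2} \frac{1}{-92741}}{28605} = \left(-1692\right) 3844 \left(- \frac{1}{92741}\right) \frac{1}{28605} = \left(-6504048\right) \left(- \frac{1}{92741}\right) \frac{1}{28605} = \frac{6504048}{92741} \cdot \frac{1}{28605} = \frac{2168016}{884285435}$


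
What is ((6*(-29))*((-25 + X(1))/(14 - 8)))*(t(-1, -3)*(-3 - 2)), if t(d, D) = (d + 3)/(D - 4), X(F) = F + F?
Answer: 6670/7 ≈ 952.86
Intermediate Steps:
X(F) = 2*F
t(d, D) = (3 + d)/(-4 + D)
((6*(-29))*((-25 + X(1))/(14 - 8)))*(t(-1, -3)*(-3 - 2)) = ((6*(-29))*((-25 + 2*1)/(14 - 8)))*(((3 - 1)/(-4 - 3))*(-3 - 2)) = (-174*(-25 + 2)/6)*((2/(-7))*(-5)) = (-(-4002)/6)*(-1/7*2*(-5)) = (-174*(-23/6))*(-2/7*(-5)) = 667*(10/7) = 6670/7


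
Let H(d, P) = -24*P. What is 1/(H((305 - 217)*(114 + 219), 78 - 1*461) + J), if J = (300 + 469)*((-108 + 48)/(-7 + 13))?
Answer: 1/1502 ≈ 0.00066578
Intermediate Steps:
J = -7690 (J = 769*(-60/6) = 769*(-60*⅙) = 769*(-10) = -7690)
1/(H((305 - 217)*(114 + 219), 78 - 1*461) + J) = 1/(-24*(78 - 1*461) - 7690) = 1/(-24*(78 - 461) - 7690) = 1/(-24*(-383) - 7690) = 1/(9192 - 7690) = 1/1502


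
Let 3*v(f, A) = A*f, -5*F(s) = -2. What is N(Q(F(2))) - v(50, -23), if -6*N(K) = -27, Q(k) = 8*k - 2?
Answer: 2327/6 ≈ 387.83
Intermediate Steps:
F(s) = 2/5 (F(s) = -1/5*(-2) = 2/5)
Q(k) = -2 + 8*k
v(f, A) = A*f/3 (v(f, A) = (A*f)/3 = A*f/3)
N(K) = 9/2 (N(K) = -1/6*(-27) = 9/2)
N(Q(F(2))) - v(50, -23) = 9/2 - (-23)*50/3 = 9/2 - 1*(-1150/3) = 9/2 + 1150/3 = 2327/6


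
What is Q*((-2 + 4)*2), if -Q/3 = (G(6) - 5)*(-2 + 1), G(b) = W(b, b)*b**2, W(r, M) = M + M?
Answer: 5124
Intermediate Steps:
W(r, M) = 2*M
G(b) = 2*b**3 (G(b) = (2*b)*b**2 = 2*b**3)
Q = 1281 (Q = -3*(2*6**3 - 5)*(-2 + 1) = -3*(2*216 - 5)*(-1) = -3*(432 - 5)*(-1) = -1281*(-1) = -3*(-427) = 1281)
Q*((-2 + 4)*2) = 1281*((-2 + 4)*2) = 1281*(2*2) = 1281*4 = 5124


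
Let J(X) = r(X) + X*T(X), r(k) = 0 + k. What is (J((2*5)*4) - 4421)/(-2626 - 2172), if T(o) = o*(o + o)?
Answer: -123619/4798 ≈ -25.765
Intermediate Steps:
r(k) = k
T(o) = 2*o² (T(o) = o*(2*o) = 2*o²)
J(X) = X + 2*X³ (J(X) = X + X*(2*X²) = X + 2*X³)
(J((2*5)*4) - 4421)/(-2626 - 2172) = (((2*5)*4 + 2*((2*5)*4)³) - 4421)/(-2626 - 2172) = ((10*4 + 2*(10*4)³) - 4421)/(-4798) = ((40 + 2*40³) - 4421)*(-1/4798) = ((40 + 2*64000) - 4421)*(-1/4798) = ((40 + 128000) - 4421)*(-1/4798) = (128040 - 4421)*(-1/4798) = 123619*(-1/4798) = -123619/4798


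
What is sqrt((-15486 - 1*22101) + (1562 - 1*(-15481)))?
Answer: 8*I*sqrt(321) ≈ 143.33*I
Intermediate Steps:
sqrt((-15486 - 1*22101) + (1562 - 1*(-15481))) = sqrt((-15486 - 22101) + (1562 + 15481)) = sqrt(-37587 + 17043) = sqrt(-20544) = 8*I*sqrt(321)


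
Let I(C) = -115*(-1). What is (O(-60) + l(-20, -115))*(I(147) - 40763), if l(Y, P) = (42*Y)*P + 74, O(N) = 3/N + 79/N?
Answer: -58943237996/15 ≈ -3.9296e+9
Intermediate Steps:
O(N) = 82/N
l(Y, P) = 74 + 42*P*Y (l(Y, P) = 42*P*Y + 74 = 74 + 42*P*Y)
I(C) = 115
(O(-60) + l(-20, -115))*(I(147) - 40763) = (82/(-60) + (74 + 42*(-115)*(-20)))*(115 - 40763) = (82*(-1/60) + (74 + 96600))*(-40648) = (-41/30 + 96674)*(-40648) = (2900179/30)*(-40648) = -58943237996/15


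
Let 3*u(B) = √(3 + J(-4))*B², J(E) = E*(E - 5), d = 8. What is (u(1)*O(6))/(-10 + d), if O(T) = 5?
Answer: -5*√39/6 ≈ -5.2042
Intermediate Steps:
J(E) = E*(-5 + E)
u(B) = √39*B²/3 (u(B) = (√(3 - 4*(-5 - 4))*B²)/3 = (√(3 - 4*(-9))*B²)/3 = (√(3 + 36)*B²)/3 = (√39*B²)/3 = √39*B²/3)
(u(1)*O(6))/(-10 + d) = (((⅓)*√39*1²)*5)/(-10 + 8) = (((⅓)*√39*1)*5)/(-2) = ((√39/3)*5)*(-½) = (5*√39/3)*(-½) = -5*√39/6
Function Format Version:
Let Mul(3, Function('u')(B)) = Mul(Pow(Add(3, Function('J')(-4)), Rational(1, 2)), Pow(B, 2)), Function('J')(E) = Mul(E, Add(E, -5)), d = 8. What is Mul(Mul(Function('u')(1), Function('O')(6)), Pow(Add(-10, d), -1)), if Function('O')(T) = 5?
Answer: Mul(Rational(-5, 6), Pow(39, Rational(1, 2))) ≈ -5.2042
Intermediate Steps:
Function('J')(E) = Mul(E, Add(-5, E))
Function('u')(B) = Mul(Rational(1, 3), Pow(39, Rational(1, 2)), Pow(B, 2)) (Function('u')(B) = Mul(Rational(1, 3), Mul(Pow(Add(3, Mul(-4, Add(-5, -4))), Rational(1, 2)), Pow(B, 2))) = Mul(Rational(1, 3), Mul(Pow(Add(3, Mul(-4, -9)), Rational(1, 2)), Pow(B, 2))) = Mul(Rational(1, 3), Mul(Pow(Add(3, 36), Rational(1, 2)), Pow(B, 2))) = Mul(Rational(1, 3), Mul(Pow(39, Rational(1, 2)), Pow(B, 2))) = Mul(Rational(1, 3), Pow(39, Rational(1, 2)), Pow(B, 2)))
Mul(Mul(Function('u')(1), Function('O')(6)), Pow(Add(-10, d), -1)) = Mul(Mul(Mul(Rational(1, 3), Pow(39, Rational(1, 2)), Pow(1, 2)), 5), Pow(Add(-10, 8), -1)) = Mul(Mul(Mul(Rational(1, 3), Pow(39, Rational(1, 2)), 1), 5), Pow(-2, -1)) = Mul(Mul(Mul(Rational(1, 3), Pow(39, Rational(1, 2))), 5), Rational(-1, 2)) = Mul(Mul(Rational(5, 3), Pow(39, Rational(1, 2))), Rational(-1, 2)) = Mul(Rational(-5, 6), Pow(39, Rational(1, 2)))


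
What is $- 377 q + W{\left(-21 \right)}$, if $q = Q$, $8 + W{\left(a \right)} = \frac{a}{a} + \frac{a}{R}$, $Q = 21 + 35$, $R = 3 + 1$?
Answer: $- \frac{84497}{4} \approx -21124.0$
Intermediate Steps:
$R = 4$
$Q = 56$
$W{\left(a \right)} = -7 + \frac{a}{4}$ ($W{\left(a \right)} = -8 + \left(\frac{a}{a} + \frac{a}{4}\right) = -8 + \left(1 + a \frac{1}{4}\right) = -8 + \left(1 + \frac{a}{4}\right) = -7 + \frac{a}{4}$)
$q = 56$
$- 377 q + W{\left(-21 \right)} = \left(-377\right) 56 + \left(-7 + \frac{1}{4} \left(-21\right)\right) = -21112 - \frac{49}{4} = - \frac{84497}{4}$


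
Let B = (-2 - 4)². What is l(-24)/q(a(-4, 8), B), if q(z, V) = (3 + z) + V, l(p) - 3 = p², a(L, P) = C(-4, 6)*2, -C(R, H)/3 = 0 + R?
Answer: 193/21 ≈ 9.1905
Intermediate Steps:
C(R, H) = -3*R (C(R, H) = -3*(0 + R) = -3*R)
a(L, P) = 24 (a(L, P) = -3*(-4)*2 = 12*2 = 24)
l(p) = 3 + p²
B = 36 (B = (-6)² = 36)
q(z, V) = 3 + V + z
l(-24)/q(a(-4, 8), B) = (3 + (-24)²)/(3 + 36 + 24) = (3 + 576)/63 = 579*(1/63) = 193/21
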